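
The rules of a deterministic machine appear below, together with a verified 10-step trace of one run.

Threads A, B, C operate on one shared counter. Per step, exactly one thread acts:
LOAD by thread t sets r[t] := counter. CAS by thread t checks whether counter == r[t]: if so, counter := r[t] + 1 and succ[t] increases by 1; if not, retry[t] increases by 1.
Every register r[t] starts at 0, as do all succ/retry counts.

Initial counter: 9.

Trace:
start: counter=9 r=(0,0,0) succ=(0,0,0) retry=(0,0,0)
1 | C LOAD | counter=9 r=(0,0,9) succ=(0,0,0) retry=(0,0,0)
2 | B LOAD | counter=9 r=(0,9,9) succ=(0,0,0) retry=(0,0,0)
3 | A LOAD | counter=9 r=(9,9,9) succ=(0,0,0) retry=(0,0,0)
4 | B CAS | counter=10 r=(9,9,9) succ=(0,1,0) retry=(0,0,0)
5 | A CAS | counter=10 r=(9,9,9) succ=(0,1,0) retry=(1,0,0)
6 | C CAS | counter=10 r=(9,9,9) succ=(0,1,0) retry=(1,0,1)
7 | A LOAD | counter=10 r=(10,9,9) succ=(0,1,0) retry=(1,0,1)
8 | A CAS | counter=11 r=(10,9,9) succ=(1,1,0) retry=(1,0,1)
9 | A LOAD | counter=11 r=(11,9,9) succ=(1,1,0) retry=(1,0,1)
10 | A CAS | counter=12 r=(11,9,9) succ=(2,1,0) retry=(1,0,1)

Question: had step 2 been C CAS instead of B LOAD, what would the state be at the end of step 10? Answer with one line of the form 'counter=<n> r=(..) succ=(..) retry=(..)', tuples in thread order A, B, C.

(re-executing from step 2 with the substitution; state before step 2: counter=9 r=(0,0,9) succ=(0,0,0) retry=(0,0,0))
2 | C CAS | counter=10 r=(0,0,9) succ=(0,0,1) retry=(0,0,0)
3 | A LOAD | counter=10 r=(10,0,9) succ=(0,0,1) retry=(0,0,0)
4 | B CAS | counter=10 r=(10,0,9) succ=(0,0,1) retry=(0,1,0)
5 | A CAS | counter=11 r=(10,0,9) succ=(1,0,1) retry=(0,1,0)
6 | C CAS | counter=11 r=(10,0,9) succ=(1,0,1) retry=(0,1,1)
7 | A LOAD | counter=11 r=(11,0,9) succ=(1,0,1) retry=(0,1,1)
8 | A CAS | counter=12 r=(11,0,9) succ=(2,0,1) retry=(0,1,1)
9 | A LOAD | counter=12 r=(12,0,9) succ=(2,0,1) retry=(0,1,1)
10 | A CAS | counter=13 r=(12,0,9) succ=(3,0,1) retry=(0,1,1)

counter=13 r=(12,0,9) succ=(3,0,1) retry=(0,1,1)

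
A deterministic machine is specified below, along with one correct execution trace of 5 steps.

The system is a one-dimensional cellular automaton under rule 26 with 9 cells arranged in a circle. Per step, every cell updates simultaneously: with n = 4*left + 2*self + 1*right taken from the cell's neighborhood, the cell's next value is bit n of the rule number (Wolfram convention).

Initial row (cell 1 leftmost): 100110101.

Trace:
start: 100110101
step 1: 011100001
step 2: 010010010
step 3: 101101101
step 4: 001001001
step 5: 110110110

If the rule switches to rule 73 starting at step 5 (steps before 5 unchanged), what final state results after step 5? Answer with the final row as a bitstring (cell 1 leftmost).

000000000

(re-executing step 5 under rule 73; state before step 5: 001001001)
step 5: 000000000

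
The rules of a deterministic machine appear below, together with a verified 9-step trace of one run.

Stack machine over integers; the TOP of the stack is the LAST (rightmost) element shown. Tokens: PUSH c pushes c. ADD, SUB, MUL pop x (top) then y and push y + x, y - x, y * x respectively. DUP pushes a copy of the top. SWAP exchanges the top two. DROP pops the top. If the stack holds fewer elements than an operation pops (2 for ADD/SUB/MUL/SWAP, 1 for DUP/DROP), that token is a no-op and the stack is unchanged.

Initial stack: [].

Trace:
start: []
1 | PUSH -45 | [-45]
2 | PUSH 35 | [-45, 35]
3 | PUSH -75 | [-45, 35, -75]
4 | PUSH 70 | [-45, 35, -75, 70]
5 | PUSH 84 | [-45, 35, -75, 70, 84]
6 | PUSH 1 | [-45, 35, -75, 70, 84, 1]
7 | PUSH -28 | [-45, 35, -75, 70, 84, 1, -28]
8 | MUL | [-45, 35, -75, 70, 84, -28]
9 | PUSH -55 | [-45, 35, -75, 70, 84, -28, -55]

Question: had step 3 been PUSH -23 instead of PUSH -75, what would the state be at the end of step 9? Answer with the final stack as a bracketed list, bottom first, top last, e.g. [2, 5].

[-45, 35, -23, 70, 84, -28, -55]

(re-executing from step 3 with the substitution; state before step 3: [-45, 35])
3 | PUSH -23 | [-45, 35, -23]
4 | PUSH 70 | [-45, 35, -23, 70]
5 | PUSH 84 | [-45, 35, -23, 70, 84]
6 | PUSH 1 | [-45, 35, -23, 70, 84, 1]
7 | PUSH -28 | [-45, 35, -23, 70, 84, 1, -28]
8 | MUL | [-45, 35, -23, 70, 84, -28]
9 | PUSH -55 | [-45, 35, -23, 70, 84, -28, -55]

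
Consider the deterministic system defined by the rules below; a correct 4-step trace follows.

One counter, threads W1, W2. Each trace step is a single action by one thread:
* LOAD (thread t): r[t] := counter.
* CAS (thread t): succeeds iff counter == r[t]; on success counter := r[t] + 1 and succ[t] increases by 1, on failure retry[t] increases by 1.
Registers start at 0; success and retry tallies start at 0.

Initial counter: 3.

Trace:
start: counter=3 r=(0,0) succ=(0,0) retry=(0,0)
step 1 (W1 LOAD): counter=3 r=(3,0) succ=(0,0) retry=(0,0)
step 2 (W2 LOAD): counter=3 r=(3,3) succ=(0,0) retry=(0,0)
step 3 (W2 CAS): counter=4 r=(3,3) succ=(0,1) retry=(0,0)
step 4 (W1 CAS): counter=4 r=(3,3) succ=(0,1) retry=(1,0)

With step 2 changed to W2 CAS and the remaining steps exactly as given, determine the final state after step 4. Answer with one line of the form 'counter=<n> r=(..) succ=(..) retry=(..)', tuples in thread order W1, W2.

(re-executing from step 2 with the substitution; state before step 2: counter=3 r=(3,0) succ=(0,0) retry=(0,0))
step 2 (W2 CAS): counter=3 r=(3,0) succ=(0,0) retry=(0,1)
step 3 (W2 CAS): counter=3 r=(3,0) succ=(0,0) retry=(0,2)
step 4 (W1 CAS): counter=4 r=(3,0) succ=(1,0) retry=(0,2)

counter=4 r=(3,0) succ=(1,0) retry=(0,2)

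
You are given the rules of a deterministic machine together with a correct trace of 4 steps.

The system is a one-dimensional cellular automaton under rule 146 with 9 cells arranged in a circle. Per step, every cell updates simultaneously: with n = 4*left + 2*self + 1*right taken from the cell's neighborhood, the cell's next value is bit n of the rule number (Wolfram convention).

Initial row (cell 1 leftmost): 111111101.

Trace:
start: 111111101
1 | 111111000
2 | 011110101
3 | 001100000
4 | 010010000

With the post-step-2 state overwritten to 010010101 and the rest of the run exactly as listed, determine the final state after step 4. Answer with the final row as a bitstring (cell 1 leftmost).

state after step 2 := 010010101
3 | 001100000
4 | 010010000

010010000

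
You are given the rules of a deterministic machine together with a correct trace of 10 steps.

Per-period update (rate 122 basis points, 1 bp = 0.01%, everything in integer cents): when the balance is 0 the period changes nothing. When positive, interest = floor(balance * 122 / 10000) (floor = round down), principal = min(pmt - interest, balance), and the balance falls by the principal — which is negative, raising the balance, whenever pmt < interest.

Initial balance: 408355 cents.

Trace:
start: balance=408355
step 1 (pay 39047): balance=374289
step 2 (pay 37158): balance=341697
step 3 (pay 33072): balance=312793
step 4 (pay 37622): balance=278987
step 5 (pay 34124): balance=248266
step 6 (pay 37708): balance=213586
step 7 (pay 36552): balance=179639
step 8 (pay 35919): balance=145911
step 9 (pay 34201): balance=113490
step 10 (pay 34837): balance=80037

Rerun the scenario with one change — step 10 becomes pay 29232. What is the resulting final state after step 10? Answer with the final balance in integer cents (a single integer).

(re-executing from step 10 with the substitution; state before step 10: balance=113490)
step 10 (pay 29232): balance=85642

85642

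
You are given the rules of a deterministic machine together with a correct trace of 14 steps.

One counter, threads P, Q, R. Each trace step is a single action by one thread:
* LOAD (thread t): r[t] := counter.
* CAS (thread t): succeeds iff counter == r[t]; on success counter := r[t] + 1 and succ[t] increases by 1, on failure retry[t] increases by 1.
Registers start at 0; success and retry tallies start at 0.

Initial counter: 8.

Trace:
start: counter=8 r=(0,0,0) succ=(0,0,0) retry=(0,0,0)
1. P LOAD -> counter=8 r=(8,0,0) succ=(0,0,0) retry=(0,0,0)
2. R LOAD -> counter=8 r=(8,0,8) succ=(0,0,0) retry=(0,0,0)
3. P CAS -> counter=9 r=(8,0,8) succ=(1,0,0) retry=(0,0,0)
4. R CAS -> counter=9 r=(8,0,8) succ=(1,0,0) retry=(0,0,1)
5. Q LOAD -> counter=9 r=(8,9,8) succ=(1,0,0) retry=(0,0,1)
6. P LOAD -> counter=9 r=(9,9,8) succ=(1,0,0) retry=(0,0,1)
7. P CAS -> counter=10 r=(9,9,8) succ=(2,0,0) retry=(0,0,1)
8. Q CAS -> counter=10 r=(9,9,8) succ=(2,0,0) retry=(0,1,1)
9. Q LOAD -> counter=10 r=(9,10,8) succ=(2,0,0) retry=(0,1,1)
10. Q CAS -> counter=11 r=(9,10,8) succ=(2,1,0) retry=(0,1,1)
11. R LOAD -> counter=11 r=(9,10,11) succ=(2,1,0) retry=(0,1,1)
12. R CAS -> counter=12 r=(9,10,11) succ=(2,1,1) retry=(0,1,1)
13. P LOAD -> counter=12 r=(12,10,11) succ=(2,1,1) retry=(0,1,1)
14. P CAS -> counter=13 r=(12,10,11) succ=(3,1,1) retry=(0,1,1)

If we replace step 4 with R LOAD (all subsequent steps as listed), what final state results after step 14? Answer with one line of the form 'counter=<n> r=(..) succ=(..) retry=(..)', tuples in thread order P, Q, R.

(re-executing from step 4 with the substitution; state before step 4: counter=9 r=(8,0,8) succ=(1,0,0) retry=(0,0,0))
4. R LOAD -> counter=9 r=(8,0,9) succ=(1,0,0) retry=(0,0,0)
5. Q LOAD -> counter=9 r=(8,9,9) succ=(1,0,0) retry=(0,0,0)
6. P LOAD -> counter=9 r=(9,9,9) succ=(1,0,0) retry=(0,0,0)
7. P CAS -> counter=10 r=(9,9,9) succ=(2,0,0) retry=(0,0,0)
8. Q CAS -> counter=10 r=(9,9,9) succ=(2,0,0) retry=(0,1,0)
9. Q LOAD -> counter=10 r=(9,10,9) succ=(2,0,0) retry=(0,1,0)
10. Q CAS -> counter=11 r=(9,10,9) succ=(2,1,0) retry=(0,1,0)
11. R LOAD -> counter=11 r=(9,10,11) succ=(2,1,0) retry=(0,1,0)
12. R CAS -> counter=12 r=(9,10,11) succ=(2,1,1) retry=(0,1,0)
13. P LOAD -> counter=12 r=(12,10,11) succ=(2,1,1) retry=(0,1,0)
14. P CAS -> counter=13 r=(12,10,11) succ=(3,1,1) retry=(0,1,0)

counter=13 r=(12,10,11) succ=(3,1,1) retry=(0,1,0)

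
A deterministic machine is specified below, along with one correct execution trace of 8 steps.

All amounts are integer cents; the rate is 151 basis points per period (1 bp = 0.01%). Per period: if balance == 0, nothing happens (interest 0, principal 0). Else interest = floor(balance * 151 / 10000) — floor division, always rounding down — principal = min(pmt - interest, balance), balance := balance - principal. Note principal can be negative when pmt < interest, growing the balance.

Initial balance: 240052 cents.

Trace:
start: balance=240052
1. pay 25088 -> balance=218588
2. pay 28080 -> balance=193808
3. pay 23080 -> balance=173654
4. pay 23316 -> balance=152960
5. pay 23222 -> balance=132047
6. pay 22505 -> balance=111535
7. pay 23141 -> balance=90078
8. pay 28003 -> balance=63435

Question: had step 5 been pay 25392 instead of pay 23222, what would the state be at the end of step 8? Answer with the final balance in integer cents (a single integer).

61165

(re-executing from step 5 with the substitution; state before step 5: balance=152960)
5. pay 25392 -> balance=129877
6. pay 22505 -> balance=109333
7. pay 23141 -> balance=87842
8. pay 28003 -> balance=61165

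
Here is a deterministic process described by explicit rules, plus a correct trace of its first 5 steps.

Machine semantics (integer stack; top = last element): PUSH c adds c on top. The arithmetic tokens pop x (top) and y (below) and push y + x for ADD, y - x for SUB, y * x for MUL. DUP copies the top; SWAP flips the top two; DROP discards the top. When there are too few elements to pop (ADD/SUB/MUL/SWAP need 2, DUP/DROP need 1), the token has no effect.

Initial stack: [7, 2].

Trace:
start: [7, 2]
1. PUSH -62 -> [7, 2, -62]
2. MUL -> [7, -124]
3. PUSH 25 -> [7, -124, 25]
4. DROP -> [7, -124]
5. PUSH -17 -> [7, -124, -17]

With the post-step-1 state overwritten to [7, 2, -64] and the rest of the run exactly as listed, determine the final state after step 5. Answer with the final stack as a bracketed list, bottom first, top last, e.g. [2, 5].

state after step 1 := [7, 2, -64]
2. MUL -> [7, -128]
3. PUSH 25 -> [7, -128, 25]
4. DROP -> [7, -128]
5. PUSH -17 -> [7, -128, -17]

[7, -128, -17]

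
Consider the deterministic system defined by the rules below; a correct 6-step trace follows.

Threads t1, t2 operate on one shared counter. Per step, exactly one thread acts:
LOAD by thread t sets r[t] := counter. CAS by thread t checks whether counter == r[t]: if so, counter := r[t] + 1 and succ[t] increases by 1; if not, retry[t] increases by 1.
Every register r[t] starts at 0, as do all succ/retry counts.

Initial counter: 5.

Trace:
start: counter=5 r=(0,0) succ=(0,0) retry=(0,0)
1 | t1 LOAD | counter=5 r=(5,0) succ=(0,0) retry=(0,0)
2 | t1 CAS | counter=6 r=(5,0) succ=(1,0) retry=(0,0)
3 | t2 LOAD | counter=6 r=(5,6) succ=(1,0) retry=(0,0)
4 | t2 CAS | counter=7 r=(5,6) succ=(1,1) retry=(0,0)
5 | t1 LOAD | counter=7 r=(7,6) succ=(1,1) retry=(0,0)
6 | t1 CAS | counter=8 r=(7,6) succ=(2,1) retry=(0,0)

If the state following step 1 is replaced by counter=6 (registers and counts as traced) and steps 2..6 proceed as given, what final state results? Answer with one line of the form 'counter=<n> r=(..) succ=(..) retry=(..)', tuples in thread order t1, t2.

counter=8 r=(7,6) succ=(1,1) retry=(1,0)

state after step 1 := counter=6 r=(5,0) succ=(0,0) retry=(0,0)
2 | t1 CAS | counter=6 r=(5,0) succ=(0,0) retry=(1,0)
3 | t2 LOAD | counter=6 r=(5,6) succ=(0,0) retry=(1,0)
4 | t2 CAS | counter=7 r=(5,6) succ=(0,1) retry=(1,0)
5 | t1 LOAD | counter=7 r=(7,6) succ=(0,1) retry=(1,0)
6 | t1 CAS | counter=8 r=(7,6) succ=(1,1) retry=(1,0)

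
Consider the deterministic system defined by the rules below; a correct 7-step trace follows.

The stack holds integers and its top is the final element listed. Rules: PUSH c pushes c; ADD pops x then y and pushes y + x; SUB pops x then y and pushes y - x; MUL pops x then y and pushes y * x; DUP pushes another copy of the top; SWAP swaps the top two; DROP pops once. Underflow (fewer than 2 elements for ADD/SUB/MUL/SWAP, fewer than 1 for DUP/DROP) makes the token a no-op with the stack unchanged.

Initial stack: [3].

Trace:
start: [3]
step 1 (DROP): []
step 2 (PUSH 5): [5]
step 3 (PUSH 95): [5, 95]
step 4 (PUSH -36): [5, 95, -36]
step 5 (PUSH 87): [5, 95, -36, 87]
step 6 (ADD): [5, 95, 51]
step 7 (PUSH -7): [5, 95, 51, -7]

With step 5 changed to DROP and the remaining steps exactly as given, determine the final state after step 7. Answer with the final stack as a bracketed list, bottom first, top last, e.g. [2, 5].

(re-executing from step 5 with the substitution; state before step 5: [5, 95, -36])
step 5 (DROP): [5, 95]
step 6 (ADD): [100]
step 7 (PUSH -7): [100, -7]

[100, -7]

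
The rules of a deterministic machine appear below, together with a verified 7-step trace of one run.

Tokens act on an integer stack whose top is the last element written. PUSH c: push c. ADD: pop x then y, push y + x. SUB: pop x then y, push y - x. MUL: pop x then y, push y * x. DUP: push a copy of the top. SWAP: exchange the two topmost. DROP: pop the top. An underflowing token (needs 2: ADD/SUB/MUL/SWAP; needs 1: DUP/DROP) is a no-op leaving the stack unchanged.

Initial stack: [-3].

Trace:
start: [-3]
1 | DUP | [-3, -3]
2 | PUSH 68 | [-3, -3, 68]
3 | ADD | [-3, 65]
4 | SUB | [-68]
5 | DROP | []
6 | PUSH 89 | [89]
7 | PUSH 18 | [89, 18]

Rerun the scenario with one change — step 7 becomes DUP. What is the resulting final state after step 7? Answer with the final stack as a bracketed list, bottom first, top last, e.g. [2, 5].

(re-executing from step 7 with the substitution; state before step 7: [89])
7 | DUP | [89, 89]

[89, 89]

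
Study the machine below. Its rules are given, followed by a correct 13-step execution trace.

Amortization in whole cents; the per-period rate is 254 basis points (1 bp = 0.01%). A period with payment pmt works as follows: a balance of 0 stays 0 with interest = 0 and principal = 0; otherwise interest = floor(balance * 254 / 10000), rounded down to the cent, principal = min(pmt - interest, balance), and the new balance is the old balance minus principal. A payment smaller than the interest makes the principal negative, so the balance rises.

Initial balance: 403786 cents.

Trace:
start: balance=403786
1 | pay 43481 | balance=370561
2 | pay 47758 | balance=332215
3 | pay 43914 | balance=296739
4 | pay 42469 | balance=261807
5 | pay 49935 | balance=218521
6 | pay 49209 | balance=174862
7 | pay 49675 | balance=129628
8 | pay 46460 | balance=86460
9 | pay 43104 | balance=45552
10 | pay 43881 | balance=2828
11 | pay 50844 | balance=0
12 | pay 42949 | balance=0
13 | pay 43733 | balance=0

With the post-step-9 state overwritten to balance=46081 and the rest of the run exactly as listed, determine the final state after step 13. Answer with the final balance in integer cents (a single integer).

0

state after step 9 := balance=46081
10 | pay 43881 | balance=3370
11 | pay 50844 | balance=0
12 | pay 42949 | balance=0
13 | pay 43733 | balance=0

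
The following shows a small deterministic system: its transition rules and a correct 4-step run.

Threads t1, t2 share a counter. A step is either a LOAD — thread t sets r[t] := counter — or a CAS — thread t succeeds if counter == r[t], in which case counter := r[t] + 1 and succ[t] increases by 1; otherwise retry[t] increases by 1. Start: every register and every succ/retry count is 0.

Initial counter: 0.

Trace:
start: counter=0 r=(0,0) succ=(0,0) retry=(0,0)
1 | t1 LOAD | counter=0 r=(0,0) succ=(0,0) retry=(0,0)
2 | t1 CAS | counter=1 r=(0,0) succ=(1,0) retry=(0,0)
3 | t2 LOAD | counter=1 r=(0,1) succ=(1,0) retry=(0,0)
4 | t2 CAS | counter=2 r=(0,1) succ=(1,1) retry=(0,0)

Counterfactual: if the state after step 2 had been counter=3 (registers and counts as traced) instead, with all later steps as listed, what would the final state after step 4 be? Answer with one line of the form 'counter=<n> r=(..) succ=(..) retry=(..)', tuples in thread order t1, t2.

state after step 2 := counter=3 r=(0,0) succ=(1,0) retry=(0,0)
3 | t2 LOAD | counter=3 r=(0,3) succ=(1,0) retry=(0,0)
4 | t2 CAS | counter=4 r=(0,3) succ=(1,1) retry=(0,0)

counter=4 r=(0,3) succ=(1,1) retry=(0,0)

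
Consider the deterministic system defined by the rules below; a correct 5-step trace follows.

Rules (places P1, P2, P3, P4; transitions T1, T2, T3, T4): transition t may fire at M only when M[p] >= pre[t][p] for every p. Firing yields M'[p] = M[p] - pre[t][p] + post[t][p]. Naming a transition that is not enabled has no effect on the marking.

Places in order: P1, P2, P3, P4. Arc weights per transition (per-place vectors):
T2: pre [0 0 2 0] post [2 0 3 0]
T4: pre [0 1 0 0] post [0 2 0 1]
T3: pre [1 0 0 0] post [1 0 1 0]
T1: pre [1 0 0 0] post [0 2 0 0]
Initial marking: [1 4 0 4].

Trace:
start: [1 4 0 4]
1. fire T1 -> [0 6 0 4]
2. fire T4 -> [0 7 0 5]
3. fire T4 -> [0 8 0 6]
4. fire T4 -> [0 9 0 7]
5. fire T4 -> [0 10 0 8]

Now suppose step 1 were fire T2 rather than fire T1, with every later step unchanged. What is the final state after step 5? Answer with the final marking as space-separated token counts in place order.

1 8 0 8

(re-executing from step 1 with the substitution; state before step 1: [1 4 0 4])
1. fire T2 -> [1 4 0 4]
2. fire T4 -> [1 5 0 5]
3. fire T4 -> [1 6 0 6]
4. fire T4 -> [1 7 0 7]
5. fire T4 -> [1 8 0 8]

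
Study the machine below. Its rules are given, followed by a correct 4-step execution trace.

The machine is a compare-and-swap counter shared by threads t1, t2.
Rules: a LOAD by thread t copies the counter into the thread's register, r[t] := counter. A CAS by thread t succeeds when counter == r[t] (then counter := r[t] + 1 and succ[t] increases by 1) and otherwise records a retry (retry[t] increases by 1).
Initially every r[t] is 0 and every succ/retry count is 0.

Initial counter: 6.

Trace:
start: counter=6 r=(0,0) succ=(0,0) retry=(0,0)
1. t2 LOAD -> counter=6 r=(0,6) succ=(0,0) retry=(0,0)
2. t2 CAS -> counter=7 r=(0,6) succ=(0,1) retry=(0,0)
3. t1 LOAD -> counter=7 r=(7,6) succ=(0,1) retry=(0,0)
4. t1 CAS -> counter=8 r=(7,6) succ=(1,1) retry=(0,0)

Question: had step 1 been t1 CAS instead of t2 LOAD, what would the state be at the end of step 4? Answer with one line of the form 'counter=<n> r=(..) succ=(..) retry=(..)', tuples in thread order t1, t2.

(re-executing from step 1 with the substitution; state before step 1: counter=6 r=(0,0) succ=(0,0) retry=(0,0))
1. t1 CAS -> counter=6 r=(0,0) succ=(0,0) retry=(1,0)
2. t2 CAS -> counter=6 r=(0,0) succ=(0,0) retry=(1,1)
3. t1 LOAD -> counter=6 r=(6,0) succ=(0,0) retry=(1,1)
4. t1 CAS -> counter=7 r=(6,0) succ=(1,0) retry=(1,1)

counter=7 r=(6,0) succ=(1,0) retry=(1,1)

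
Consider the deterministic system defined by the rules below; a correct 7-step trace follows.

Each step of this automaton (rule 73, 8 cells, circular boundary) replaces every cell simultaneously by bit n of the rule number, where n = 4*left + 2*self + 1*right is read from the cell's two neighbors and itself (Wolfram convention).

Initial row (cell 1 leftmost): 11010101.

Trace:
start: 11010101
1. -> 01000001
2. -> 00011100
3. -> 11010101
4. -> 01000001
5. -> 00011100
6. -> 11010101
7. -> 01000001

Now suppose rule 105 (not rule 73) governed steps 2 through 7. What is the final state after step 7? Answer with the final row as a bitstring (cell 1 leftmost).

(re-executing steps 2..7 under rule 105; state before step 2: 01000001)
2. -> 10011100
3. -> 00010100
4. -> 11001001
5. -> 01000001
6. -> 10011100
7. -> 00010100

00010100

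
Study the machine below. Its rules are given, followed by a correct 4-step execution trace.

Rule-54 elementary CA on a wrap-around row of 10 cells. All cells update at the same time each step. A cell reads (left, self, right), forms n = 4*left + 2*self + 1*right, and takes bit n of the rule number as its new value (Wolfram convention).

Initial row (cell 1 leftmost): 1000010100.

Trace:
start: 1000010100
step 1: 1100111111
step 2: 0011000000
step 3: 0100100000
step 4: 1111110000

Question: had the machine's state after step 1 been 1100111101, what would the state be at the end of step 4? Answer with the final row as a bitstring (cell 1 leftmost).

state after step 1 := 1100111101
step 2: 0011000010
step 3: 0100100111
step 4: 1111111000

1111111000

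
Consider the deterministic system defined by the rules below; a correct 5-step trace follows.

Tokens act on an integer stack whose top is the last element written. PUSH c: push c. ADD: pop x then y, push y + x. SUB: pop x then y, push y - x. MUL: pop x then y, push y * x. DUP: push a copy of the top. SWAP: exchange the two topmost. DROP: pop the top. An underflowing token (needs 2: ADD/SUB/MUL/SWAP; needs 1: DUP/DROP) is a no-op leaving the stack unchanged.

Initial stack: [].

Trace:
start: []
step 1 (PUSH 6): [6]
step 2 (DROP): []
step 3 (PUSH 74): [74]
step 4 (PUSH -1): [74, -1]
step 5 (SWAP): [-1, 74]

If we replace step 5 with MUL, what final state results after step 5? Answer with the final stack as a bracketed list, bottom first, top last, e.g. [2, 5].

[-74]

(re-executing from step 5 with the substitution; state before step 5: [74, -1])
step 5 (MUL): [-74]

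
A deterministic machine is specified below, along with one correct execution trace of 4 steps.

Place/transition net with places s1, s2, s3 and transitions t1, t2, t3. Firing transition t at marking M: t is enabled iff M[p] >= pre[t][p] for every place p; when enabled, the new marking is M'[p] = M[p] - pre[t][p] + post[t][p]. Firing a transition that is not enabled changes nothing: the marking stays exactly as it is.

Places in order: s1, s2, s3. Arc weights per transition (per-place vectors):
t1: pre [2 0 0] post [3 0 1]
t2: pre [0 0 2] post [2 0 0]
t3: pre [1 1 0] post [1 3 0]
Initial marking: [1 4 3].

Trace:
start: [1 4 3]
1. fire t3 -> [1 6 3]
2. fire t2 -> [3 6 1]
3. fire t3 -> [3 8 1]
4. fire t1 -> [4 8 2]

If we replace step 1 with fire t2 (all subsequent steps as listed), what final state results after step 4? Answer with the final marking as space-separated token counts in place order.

(re-executing from step 1 with the substitution; state before step 1: [1 4 3])
1. fire t2 -> [3 4 1]
2. fire t2 -> [3 4 1]
3. fire t3 -> [3 6 1]
4. fire t1 -> [4 6 2]

4 6 2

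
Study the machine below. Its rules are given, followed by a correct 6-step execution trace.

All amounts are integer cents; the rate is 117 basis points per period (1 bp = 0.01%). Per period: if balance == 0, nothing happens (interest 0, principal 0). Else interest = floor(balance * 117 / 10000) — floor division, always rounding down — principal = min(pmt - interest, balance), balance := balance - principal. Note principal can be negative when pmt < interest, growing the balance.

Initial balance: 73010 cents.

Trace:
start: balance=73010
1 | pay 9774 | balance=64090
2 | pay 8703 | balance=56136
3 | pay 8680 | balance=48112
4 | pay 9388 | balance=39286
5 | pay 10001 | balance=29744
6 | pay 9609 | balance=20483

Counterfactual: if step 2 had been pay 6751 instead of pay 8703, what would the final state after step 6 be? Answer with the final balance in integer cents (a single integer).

22529

(re-executing from step 2 with the substitution; state before step 2: balance=64090)
2 | pay 6751 | balance=58088
3 | pay 8680 | balance=50087
4 | pay 9388 | balance=41285
5 | pay 10001 | balance=31767
6 | pay 9609 | balance=22529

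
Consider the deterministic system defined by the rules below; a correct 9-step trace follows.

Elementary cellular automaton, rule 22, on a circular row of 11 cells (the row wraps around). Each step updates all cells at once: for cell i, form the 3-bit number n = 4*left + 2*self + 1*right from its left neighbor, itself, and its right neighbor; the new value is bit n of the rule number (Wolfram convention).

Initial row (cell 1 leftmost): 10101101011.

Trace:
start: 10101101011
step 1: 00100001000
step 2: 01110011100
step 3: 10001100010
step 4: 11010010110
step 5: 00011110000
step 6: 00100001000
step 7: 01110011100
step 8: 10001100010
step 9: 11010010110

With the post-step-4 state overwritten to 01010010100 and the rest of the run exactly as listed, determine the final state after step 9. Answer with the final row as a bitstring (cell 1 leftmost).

state after step 4 := 01010010100
step 5: 11011110110
step 6: 00000000000
step 7: 00000000000
step 8: 00000000000
step 9: 00000000000

00000000000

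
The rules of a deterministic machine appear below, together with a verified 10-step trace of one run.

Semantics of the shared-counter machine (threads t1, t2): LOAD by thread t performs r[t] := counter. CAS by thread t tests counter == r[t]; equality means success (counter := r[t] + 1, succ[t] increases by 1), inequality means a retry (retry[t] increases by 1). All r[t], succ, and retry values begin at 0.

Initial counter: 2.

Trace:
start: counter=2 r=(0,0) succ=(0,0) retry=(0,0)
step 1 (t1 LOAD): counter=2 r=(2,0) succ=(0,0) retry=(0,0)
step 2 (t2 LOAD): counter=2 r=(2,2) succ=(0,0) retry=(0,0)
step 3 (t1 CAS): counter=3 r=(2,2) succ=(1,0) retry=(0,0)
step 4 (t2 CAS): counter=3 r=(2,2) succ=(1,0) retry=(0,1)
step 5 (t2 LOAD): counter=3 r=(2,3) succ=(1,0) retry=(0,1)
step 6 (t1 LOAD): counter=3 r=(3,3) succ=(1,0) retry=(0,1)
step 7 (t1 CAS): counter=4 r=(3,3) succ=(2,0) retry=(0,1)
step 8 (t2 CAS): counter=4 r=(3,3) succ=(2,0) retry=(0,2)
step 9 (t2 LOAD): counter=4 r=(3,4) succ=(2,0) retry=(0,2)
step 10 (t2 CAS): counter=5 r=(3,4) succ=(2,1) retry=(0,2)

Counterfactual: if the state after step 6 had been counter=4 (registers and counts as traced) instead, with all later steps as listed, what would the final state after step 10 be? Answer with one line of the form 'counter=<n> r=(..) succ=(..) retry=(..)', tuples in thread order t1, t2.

state after step 6 := counter=4 r=(3,3) succ=(1,0) retry=(0,1)
step 7 (t1 CAS): counter=4 r=(3,3) succ=(1,0) retry=(1,1)
step 8 (t2 CAS): counter=4 r=(3,3) succ=(1,0) retry=(1,2)
step 9 (t2 LOAD): counter=4 r=(3,4) succ=(1,0) retry=(1,2)
step 10 (t2 CAS): counter=5 r=(3,4) succ=(1,1) retry=(1,2)

counter=5 r=(3,4) succ=(1,1) retry=(1,2)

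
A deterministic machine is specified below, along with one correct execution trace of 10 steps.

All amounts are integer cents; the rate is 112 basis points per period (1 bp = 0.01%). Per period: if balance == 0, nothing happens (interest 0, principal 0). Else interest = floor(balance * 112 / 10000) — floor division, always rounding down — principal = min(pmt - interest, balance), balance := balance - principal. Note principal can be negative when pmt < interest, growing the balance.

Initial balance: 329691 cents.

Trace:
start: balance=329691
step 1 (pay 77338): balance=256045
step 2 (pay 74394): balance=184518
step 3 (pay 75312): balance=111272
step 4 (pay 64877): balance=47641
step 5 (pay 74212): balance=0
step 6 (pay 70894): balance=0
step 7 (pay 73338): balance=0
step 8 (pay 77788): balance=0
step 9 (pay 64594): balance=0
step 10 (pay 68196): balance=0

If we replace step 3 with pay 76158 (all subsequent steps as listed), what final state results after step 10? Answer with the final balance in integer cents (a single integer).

(re-executing from step 3 with the substitution; state before step 3: balance=184518)
step 3 (pay 76158): balance=110426
step 4 (pay 64877): balance=46785
step 5 (pay 74212): balance=0
step 6 (pay 70894): balance=0
step 7 (pay 73338): balance=0
step 8 (pay 77788): balance=0
step 9 (pay 64594): balance=0
step 10 (pay 68196): balance=0

0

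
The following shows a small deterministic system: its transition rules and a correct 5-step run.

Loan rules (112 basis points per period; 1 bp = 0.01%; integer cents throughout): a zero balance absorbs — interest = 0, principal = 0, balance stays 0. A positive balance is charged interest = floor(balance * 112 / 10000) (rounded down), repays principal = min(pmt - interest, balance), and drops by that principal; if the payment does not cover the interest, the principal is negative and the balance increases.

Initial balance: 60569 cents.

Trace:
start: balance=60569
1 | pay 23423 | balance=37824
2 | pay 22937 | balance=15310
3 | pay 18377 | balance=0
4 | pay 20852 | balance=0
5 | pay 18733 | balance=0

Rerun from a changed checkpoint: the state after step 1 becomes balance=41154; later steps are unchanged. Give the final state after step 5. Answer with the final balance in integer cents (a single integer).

0

state after step 1 := balance=41154
2 | pay 22937 | balance=18677
3 | pay 18377 | balance=509
4 | pay 20852 | balance=0
5 | pay 18733 | balance=0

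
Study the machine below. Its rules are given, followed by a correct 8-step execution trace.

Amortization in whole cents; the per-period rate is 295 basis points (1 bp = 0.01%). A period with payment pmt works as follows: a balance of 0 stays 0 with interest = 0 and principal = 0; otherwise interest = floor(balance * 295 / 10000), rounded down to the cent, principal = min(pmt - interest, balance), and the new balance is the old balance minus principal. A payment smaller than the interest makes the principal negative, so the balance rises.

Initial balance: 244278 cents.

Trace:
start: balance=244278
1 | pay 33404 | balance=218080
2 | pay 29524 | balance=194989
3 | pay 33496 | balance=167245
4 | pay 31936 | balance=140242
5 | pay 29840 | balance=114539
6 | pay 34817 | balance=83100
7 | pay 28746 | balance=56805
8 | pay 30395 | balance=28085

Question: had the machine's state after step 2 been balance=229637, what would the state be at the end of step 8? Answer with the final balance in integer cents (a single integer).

69336

state after step 2 := balance=229637
3 | pay 33496 | balance=202915
4 | pay 31936 | balance=176964
5 | pay 29840 | balance=152344
6 | pay 34817 | balance=122021
7 | pay 28746 | balance=96874
8 | pay 30395 | balance=69336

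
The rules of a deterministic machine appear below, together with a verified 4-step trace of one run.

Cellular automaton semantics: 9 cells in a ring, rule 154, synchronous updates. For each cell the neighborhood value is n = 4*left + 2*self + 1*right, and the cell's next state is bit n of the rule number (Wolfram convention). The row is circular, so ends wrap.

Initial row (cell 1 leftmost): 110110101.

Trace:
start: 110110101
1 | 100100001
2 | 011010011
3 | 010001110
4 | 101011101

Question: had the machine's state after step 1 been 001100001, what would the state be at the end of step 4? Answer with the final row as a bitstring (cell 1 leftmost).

101011011

state after step 1 := 001100001
2 | 111010010
3 | 110001100
4 | 101011011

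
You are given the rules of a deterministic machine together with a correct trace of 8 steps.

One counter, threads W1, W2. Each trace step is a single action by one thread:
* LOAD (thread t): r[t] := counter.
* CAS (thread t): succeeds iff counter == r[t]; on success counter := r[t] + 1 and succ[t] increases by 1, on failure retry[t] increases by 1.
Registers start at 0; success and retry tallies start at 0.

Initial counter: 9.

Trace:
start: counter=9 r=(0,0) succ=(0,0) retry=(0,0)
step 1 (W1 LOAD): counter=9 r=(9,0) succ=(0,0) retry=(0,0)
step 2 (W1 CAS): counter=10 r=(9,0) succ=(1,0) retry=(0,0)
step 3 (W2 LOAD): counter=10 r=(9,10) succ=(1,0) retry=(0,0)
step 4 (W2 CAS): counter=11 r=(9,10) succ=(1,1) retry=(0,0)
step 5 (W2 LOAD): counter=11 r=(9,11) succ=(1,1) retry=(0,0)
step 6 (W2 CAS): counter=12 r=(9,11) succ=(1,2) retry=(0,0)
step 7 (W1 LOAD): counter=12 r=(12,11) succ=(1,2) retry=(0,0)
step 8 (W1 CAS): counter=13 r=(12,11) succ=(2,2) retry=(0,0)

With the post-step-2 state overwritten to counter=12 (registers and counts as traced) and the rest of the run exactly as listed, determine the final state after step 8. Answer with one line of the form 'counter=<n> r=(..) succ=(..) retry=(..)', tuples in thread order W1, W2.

state after step 2 := counter=12 r=(9,0) succ=(1,0) retry=(0,0)
step 3 (W2 LOAD): counter=12 r=(9,12) succ=(1,0) retry=(0,0)
step 4 (W2 CAS): counter=13 r=(9,12) succ=(1,1) retry=(0,0)
step 5 (W2 LOAD): counter=13 r=(9,13) succ=(1,1) retry=(0,0)
step 6 (W2 CAS): counter=14 r=(9,13) succ=(1,2) retry=(0,0)
step 7 (W1 LOAD): counter=14 r=(14,13) succ=(1,2) retry=(0,0)
step 8 (W1 CAS): counter=15 r=(14,13) succ=(2,2) retry=(0,0)

counter=15 r=(14,13) succ=(2,2) retry=(0,0)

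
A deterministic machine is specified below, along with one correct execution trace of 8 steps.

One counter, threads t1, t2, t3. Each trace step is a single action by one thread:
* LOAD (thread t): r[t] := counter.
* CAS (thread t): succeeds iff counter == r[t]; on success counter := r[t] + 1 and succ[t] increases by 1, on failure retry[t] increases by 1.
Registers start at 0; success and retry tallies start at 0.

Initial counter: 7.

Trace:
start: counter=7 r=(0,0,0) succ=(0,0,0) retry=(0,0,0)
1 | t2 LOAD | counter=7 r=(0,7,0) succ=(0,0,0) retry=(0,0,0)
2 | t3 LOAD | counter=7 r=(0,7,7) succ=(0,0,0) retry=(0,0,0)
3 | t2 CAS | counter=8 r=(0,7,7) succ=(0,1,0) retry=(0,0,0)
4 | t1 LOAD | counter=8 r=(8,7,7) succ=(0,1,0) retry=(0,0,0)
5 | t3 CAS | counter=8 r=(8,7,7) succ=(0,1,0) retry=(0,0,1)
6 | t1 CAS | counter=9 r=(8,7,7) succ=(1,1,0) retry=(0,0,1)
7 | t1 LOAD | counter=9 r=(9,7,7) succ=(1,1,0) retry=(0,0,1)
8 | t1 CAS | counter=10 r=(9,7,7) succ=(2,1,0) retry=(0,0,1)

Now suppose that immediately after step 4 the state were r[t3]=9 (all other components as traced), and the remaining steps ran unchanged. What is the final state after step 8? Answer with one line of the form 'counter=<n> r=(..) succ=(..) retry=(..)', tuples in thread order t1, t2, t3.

state after step 4 := counter=8 r=(8,7,9) succ=(0,1,0) retry=(0,0,0)
5 | t3 CAS | counter=8 r=(8,7,9) succ=(0,1,0) retry=(0,0,1)
6 | t1 CAS | counter=9 r=(8,7,9) succ=(1,1,0) retry=(0,0,1)
7 | t1 LOAD | counter=9 r=(9,7,9) succ=(1,1,0) retry=(0,0,1)
8 | t1 CAS | counter=10 r=(9,7,9) succ=(2,1,0) retry=(0,0,1)

counter=10 r=(9,7,9) succ=(2,1,0) retry=(0,0,1)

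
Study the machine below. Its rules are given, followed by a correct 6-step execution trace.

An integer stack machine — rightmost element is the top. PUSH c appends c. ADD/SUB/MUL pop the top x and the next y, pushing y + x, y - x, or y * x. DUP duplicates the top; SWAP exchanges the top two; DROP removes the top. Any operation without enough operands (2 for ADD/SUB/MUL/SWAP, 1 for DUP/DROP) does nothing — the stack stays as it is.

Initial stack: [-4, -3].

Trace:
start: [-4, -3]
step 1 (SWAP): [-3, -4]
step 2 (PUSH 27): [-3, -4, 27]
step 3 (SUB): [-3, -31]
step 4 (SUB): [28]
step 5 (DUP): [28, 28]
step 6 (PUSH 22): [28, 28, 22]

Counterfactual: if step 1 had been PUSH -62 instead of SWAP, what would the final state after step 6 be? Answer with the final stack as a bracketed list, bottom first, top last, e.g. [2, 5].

[-4, 86, 86, 22]

(re-executing from step 1 with the substitution; state before step 1: [-4, -3])
step 1 (PUSH -62): [-4, -3, -62]
step 2 (PUSH 27): [-4, -3, -62, 27]
step 3 (SUB): [-4, -3, -89]
step 4 (SUB): [-4, 86]
step 5 (DUP): [-4, 86, 86]
step 6 (PUSH 22): [-4, 86, 86, 22]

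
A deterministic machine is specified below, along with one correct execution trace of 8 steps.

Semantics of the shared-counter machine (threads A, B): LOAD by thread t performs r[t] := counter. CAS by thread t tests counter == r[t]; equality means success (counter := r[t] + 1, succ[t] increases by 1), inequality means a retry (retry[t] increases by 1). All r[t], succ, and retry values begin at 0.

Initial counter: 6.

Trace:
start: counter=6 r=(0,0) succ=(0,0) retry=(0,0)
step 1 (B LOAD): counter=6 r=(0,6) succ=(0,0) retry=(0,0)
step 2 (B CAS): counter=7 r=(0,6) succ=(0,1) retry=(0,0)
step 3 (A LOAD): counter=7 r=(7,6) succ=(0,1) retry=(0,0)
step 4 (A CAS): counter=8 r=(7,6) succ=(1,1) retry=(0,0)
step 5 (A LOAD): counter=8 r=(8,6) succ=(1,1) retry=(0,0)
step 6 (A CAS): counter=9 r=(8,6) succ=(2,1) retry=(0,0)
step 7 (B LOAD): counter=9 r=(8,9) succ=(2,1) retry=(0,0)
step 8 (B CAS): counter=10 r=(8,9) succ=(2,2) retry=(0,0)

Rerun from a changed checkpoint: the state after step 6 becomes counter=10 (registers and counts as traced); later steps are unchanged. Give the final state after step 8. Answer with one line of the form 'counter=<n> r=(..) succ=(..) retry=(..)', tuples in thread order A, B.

state after step 6 := counter=10 r=(8,6) succ=(2,1) retry=(0,0)
step 7 (B LOAD): counter=10 r=(8,10) succ=(2,1) retry=(0,0)
step 8 (B CAS): counter=11 r=(8,10) succ=(2,2) retry=(0,0)

counter=11 r=(8,10) succ=(2,2) retry=(0,0)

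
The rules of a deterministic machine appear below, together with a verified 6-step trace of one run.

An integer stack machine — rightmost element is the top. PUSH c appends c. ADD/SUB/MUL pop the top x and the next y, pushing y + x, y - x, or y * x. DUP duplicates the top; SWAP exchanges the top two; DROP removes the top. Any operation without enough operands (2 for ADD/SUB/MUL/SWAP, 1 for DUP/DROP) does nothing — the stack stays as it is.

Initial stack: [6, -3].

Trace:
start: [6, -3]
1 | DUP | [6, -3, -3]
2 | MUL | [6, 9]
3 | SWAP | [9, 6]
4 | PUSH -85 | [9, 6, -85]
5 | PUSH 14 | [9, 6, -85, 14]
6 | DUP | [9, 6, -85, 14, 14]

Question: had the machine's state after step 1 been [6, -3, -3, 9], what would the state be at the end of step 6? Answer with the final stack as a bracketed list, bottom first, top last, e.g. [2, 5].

state after step 1 := [6, -3, -3, 9]
2 | MUL | [6, -3, -27]
3 | SWAP | [6, -27, -3]
4 | PUSH -85 | [6, -27, -3, -85]
5 | PUSH 14 | [6, -27, -3, -85, 14]
6 | DUP | [6, -27, -3, -85, 14, 14]

[6, -27, -3, -85, 14, 14]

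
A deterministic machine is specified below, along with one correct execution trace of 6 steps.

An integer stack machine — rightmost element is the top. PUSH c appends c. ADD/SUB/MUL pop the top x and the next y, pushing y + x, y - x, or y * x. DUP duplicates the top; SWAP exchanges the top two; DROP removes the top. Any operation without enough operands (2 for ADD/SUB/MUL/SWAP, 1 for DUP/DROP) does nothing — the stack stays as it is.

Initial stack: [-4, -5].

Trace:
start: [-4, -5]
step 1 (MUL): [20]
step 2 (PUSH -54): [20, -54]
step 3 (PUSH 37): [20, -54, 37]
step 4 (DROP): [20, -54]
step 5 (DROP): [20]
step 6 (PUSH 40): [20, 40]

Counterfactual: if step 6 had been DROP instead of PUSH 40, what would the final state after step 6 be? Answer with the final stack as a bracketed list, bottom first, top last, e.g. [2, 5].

(re-executing from step 6 with the substitution; state before step 6: [20])
step 6 (DROP): []

[]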